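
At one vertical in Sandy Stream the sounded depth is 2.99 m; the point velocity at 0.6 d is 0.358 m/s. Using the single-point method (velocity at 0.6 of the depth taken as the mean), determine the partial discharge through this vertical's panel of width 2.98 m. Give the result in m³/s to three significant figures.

v̄ = v₀.₆ = 0.358 m/s
q = v̄ × d × w = 0.3580 × 2.99 × 2.98 = 3.190 m³/s

3.19 m³/s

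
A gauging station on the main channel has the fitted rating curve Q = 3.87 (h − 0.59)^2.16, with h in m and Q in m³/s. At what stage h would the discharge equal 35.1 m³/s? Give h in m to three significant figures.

h − h₀ = (Q/C)^(1/b) = (35.1/3.87)^(1/2.16) = 2.775 m
h = 0.59 + 2.775 = 3.365 m

3.37 m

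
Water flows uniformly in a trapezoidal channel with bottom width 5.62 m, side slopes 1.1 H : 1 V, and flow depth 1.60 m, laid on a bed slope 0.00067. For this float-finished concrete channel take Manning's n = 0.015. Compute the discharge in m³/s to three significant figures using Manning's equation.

A = (b + z·y)·y = (5.62 + 1.1×1.60)×1.60 = 11.81 m²
P = b + 2y√(1+z²) = 5.62 + 2×1.60×√(1+1.1²) = 10.38 m
R = A/P = 11.81/10.38 = 1.138 m
Q = (1/n)·A·R^(2/3)·S^(1/2) = (1/0.015) × 11.81 × 1.138^(2/3) × 0.00067^(1/2) = 22.21 m³/s

22.2 m³/s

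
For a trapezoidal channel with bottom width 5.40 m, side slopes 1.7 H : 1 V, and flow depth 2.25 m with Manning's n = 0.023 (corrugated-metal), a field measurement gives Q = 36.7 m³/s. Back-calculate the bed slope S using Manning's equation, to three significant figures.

A = (b + z·y)·y = (5.40 + 1.7×2.25)×2.25 = 20.76 m²
P = b + 2y√(1+z²) = 5.40 + 2×2.25×√(1+1.7²) = 14.28 m
R = A/P = 20.76/14.28 = 1.454 m
S = (Q·n / (1·A·R^(2/3)))² = (36.7×0.023 / (1×20.76×1.283))² = 0.001004

0.00100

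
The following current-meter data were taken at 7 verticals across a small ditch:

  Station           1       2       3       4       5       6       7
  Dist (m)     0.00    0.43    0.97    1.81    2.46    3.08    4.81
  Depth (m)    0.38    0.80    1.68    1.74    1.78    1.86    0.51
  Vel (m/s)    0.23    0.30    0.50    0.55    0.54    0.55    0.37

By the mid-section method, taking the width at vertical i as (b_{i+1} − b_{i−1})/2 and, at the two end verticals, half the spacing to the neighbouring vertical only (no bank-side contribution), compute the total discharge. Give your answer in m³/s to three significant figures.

w_1 = (0.43 − 0.00)/2 = 0.215 m; q_1 = 0.23 × 0.38 × 0.215 = 0.01879 m³/s
w_2 = (0.97 − 0.00)/2 = 0.485 m; q_2 = 0.30 × 0.80 × 0.485 = 0.1164 m³/s
w_3 = (1.81 − 0.43)/2 = 0.69 m; q_3 = 0.50 × 1.68 × 0.69 = 0.5796 m³/s
w_4 = (2.46 − 0.97)/2 = 0.745 m; q_4 = 0.55 × 1.74 × 0.745 = 0.7130 m³/s
w_5 = (3.08 − 1.81)/2 = 0.635 m; q_5 = 0.54 × 1.78 × 0.635 = 0.6104 m³/s
w_6 = (4.81 − 2.46)/2 = 1.175 m; q_6 = 0.55 × 1.86 × 1.175 = 1.202 m³/s
w_7 = (4.81 − 3.08)/2 = 0.865 m; q_7 = 0.37 × 0.51 × 0.865 = 0.1632 m³/s
Q = Σ qᵢ = 3.403 m³/s

3.40 m³/s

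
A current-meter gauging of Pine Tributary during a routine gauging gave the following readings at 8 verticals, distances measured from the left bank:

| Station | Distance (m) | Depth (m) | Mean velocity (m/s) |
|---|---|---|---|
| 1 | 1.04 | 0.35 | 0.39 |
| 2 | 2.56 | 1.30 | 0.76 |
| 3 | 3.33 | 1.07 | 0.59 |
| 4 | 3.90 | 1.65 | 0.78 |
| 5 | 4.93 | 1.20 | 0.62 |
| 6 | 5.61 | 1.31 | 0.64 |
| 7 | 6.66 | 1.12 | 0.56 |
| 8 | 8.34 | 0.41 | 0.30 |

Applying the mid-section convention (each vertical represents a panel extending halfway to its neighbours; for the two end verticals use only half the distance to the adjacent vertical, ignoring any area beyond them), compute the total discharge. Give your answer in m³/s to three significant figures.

w_1 = (2.56 − 1.04)/2 = 0.76 m; q_1 = 0.39 × 0.35 × 0.76 = 0.1037 m³/s
w_2 = (3.33 − 1.04)/2 = 1.145 m; q_2 = 0.76 × 1.30 × 1.145 = 1.131 m³/s
w_3 = (3.90 − 2.56)/2 = 0.67 m; q_3 = 0.59 × 1.07 × 0.67 = 0.4230 m³/s
w_4 = (4.93 − 3.33)/2 = 0.8 m; q_4 = 0.78 × 1.65 × 0.8 = 1.030 m³/s
w_5 = (5.61 − 3.90)/2 = 0.855 m; q_5 = 0.62 × 1.20 × 0.855 = 0.6361 m³/s
w_6 = (6.66 − 4.93)/2 = 0.865 m; q_6 = 0.64 × 1.31 × 0.865 = 0.7252 m³/s
w_7 = (8.34 − 5.61)/2 = 1.365 m; q_7 = 0.56 × 1.12 × 1.365 = 0.8561 m³/s
w_8 = (8.34 − 6.66)/2 = 0.84 m; q_8 = 0.30 × 0.41 × 0.84 = 0.1033 m³/s
Q = Σ qᵢ = 5.008 m³/s

5.01 m³/s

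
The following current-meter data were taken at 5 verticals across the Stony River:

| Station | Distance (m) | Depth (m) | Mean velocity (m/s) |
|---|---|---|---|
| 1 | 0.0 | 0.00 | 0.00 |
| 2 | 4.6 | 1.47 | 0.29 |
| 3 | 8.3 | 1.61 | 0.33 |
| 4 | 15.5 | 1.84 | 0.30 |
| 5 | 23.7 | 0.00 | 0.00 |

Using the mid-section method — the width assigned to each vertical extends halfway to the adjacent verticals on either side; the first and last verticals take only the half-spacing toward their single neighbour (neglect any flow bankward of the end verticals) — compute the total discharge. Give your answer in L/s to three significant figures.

8920 L/s

w_2 = (8.3 − 0.0)/2 = 4.15 m; q_2 = 0.29 × 1.47 × 4.15 = 1.769 m³/s
w_3 = (15.5 − 4.6)/2 = 5.45 m; q_3 = 0.33 × 1.61 × 5.45 = 2.896 m³/s
w_4 = (23.7 − 8.3)/2 = 7.7 m; q_4 = 0.30 × 1.84 × 7.7 = 4.250 m³/s
Stations 1, 5 contribute zero (depth or velocity is 0).
Q = Σ qᵢ = 8.915 m³/s
= 8.915 × 1000 = 8915 L/s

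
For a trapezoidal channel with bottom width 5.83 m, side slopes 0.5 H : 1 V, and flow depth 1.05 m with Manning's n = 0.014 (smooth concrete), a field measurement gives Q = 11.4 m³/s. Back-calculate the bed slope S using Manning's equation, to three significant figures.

A = (b + z·y)·y = (5.83 + 0.5×1.05)×1.05 = 6.673 m²
P = b + 2y√(1+z²) = 5.83 + 2×1.05×√(1+0.5²) = 8.178 m
R = A/P = 6.673/8.178 = 0.8160 m
S = (Q·n / (1·A·R^(2/3)))² = (11.4×0.014 / (1×6.673×0.8732))² = 0.0007503

0.000750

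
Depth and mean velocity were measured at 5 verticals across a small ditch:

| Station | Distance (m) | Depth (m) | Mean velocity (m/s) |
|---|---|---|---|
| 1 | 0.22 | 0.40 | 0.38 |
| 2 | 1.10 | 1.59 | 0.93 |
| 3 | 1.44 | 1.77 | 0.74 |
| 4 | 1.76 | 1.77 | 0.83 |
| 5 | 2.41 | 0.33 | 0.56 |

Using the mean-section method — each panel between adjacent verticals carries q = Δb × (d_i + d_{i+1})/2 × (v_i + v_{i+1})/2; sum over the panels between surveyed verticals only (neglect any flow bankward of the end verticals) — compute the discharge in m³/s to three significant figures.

Panel 1-2: Δb = 0.88 m, d̄ = (0.40+1.59)/2 = 0.995, v̄ = (0.38+0.93)/2 = 0.655 → q = 0.88×0.995×0.655 = 0.5735 m³/s
Panel 2-3: Δb = 0.34 m, d̄ = (1.59+1.77)/2 = 1.68, v̄ = (0.93+0.74)/2 = 0.835 → q = 0.34×1.68×0.835 = 0.4770 m³/s
Panel 3-4: Δb = 0.32 m, d̄ = (1.77+1.77)/2 = 1.77, v̄ = (0.74+0.83)/2 = 0.785 → q = 0.32×1.77×0.785 = 0.4446 m³/s
Panel 4-5: Δb = 0.65 m, d̄ = (1.77+0.33)/2 = 1.05, v̄ = (0.83+0.56)/2 = 0.695 → q = 0.65×1.05×0.695 = 0.4743 m³/s
Q = Σ q = 1.969 m³/s

1.97 m³/s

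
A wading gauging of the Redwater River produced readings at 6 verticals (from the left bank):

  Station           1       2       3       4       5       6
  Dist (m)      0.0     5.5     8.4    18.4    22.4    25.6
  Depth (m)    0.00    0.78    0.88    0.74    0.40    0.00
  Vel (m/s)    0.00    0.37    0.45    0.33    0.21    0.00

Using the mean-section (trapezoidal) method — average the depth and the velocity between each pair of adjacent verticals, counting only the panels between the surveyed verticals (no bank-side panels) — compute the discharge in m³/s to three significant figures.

5.23 m³/s

Panel 1-2: Δb = 5.5 m, d̄ = (0.00+0.78)/2 = 0.39, v̄ = (0.00+0.37)/2 = 0.185 → q = 5.5×0.39×0.185 = 0.3968 m³/s
Panel 2-3: Δb = 2.9 m, d̄ = (0.78+0.88)/2 = 0.83, v̄ = (0.37+0.45)/2 = 0.41 → q = 2.9×0.83×0.41 = 0.9869 m³/s
Panel 3-4: Δb = 10 m, d̄ = (0.88+0.74)/2 = 0.81, v̄ = (0.45+0.33)/2 = 0.39 → q = 10×0.81×0.39 = 3.159 m³/s
Panel 4-5: Δb = 4 m, d̄ = (0.74+0.40)/2 = 0.57, v̄ = (0.33+0.21)/2 = 0.27 → q = 4×0.57×0.27 = 0.6156 m³/s
Panel 5-6: Δb = 3.2 m, d̄ = (0.40+0.00)/2 = 0.2, v̄ = (0.21+0.00)/2 = 0.105 → q = 3.2×0.2×0.105 = 0.06720 m³/s
Q = Σ q = 5.225 m³/s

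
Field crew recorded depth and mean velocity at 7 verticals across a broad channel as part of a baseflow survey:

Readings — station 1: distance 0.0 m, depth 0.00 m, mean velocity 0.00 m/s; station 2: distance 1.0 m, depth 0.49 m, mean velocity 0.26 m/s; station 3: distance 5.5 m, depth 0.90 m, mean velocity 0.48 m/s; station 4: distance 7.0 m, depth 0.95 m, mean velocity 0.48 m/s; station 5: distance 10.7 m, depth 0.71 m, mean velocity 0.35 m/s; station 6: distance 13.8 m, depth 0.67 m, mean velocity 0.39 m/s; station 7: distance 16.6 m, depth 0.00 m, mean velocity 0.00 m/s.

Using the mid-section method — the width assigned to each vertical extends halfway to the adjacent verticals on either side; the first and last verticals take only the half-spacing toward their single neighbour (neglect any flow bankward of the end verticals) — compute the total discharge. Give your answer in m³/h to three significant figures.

w_2 = (5.5 − 0.0)/2 = 2.75 m; q_2 = 0.26 × 0.49 × 2.75 = 0.3504 m³/s
w_3 = (7.0 − 1.0)/2 = 3 m; q_3 = 0.48 × 0.90 × 3 = 1.296 m³/s
w_4 = (10.7 − 5.5)/2 = 2.6 m; q_4 = 0.48 × 0.95 × 2.6 = 1.186 m³/s
w_5 = (13.8 − 7.0)/2 = 3.4 m; q_5 = 0.35 × 0.71 × 3.4 = 0.8449 m³/s
w_6 = (16.6 − 10.7)/2 = 2.95 m; q_6 = 0.39 × 0.67 × 2.95 = 0.7708 m³/s
Stations 1, 7 contribute zero (depth or velocity is 0).
Q = Σ qᵢ = 4.448 m³/s
= 4.448 × 3600 = 16010 m³/h

16000 m³/h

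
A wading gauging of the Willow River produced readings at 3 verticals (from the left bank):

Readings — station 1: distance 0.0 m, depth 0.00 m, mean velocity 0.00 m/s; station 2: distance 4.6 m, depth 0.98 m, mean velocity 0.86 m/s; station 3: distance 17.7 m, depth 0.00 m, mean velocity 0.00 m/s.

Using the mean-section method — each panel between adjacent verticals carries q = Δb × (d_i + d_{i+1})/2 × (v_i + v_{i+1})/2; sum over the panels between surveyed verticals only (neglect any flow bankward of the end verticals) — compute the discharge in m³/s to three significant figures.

3.73 m³/s

Panel 1-2: Δb = 4.6 m, d̄ = (0.00+0.98)/2 = 0.49, v̄ = (0.00+0.86)/2 = 0.43 → q = 4.6×0.49×0.43 = 0.9692 m³/s
Panel 2-3: Δb = 13.1 m, d̄ = (0.98+0.00)/2 = 0.49, v̄ = (0.86+0.00)/2 = 0.43 → q = 13.1×0.49×0.43 = 2.760 m³/s
Q = Σ q = 3.729 m³/s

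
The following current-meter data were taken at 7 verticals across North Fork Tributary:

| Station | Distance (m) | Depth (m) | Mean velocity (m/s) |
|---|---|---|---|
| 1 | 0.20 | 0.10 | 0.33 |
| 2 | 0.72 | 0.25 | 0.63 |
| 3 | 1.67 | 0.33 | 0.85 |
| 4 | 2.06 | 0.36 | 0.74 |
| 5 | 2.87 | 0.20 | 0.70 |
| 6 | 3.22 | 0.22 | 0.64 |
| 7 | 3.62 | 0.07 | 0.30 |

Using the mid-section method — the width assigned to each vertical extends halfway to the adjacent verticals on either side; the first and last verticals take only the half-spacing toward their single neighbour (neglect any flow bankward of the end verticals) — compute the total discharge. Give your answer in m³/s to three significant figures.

w_1 = (0.72 − 0.20)/2 = 0.26 m; q_1 = 0.33 × 0.10 × 0.26 = 0.008580 m³/s
w_2 = (1.67 − 0.20)/2 = 0.735 m; q_2 = 0.63 × 0.25 × 0.735 = 0.1158 m³/s
w_3 = (2.06 − 0.72)/2 = 0.67 m; q_3 = 0.85 × 0.33 × 0.67 = 0.1879 m³/s
w_4 = (2.87 − 1.67)/2 = 0.6 m; q_4 = 0.74 × 0.36 × 0.6 = 0.1598 m³/s
w_5 = (3.22 − 2.06)/2 = 0.58 m; q_5 = 0.70 × 0.20 × 0.58 = 0.08120 m³/s
w_6 = (3.62 − 2.87)/2 = 0.375 m; q_6 = 0.64 × 0.22 × 0.375 = 0.05280 m³/s
w_7 = (3.62 − 3.22)/2 = 0.2 m; q_7 = 0.30 × 0.07 × 0.2 = 0.004200 m³/s
Q = Σ qᵢ = 0.6103 m³/s

0.610 m³/s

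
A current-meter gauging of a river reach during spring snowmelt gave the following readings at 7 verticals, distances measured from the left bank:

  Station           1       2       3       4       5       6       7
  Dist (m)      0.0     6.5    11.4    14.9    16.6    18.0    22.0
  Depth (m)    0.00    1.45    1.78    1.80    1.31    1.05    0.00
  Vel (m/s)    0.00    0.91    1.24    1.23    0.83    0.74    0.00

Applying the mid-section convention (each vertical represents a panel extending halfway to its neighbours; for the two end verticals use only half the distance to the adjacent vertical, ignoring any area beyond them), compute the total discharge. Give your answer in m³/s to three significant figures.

26.3 m³/s

w_2 = (11.4 − 0.0)/2 = 5.7 m; q_2 = 0.91 × 1.45 × 5.7 = 7.521 m³/s
w_3 = (14.9 − 6.5)/2 = 4.2 m; q_3 = 1.24 × 1.78 × 4.2 = 9.270 m³/s
w_4 = (16.6 − 11.4)/2 = 2.6 m; q_4 = 1.23 × 1.80 × 2.6 = 5.756 m³/s
w_5 = (18.0 − 14.9)/2 = 1.55 m; q_5 = 0.83 × 1.31 × 1.55 = 1.685 m³/s
w_6 = (22.0 − 16.6)/2 = 2.7 m; q_6 = 0.74 × 1.05 × 2.7 = 2.098 m³/s
Stations 1, 7 contribute zero (depth or velocity is 0).
Q = Σ qᵢ = 26.33 m³/s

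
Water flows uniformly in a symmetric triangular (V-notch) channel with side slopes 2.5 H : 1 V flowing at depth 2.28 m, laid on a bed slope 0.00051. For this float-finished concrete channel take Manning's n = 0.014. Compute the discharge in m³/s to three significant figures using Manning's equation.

A = z·y² = 2.5×2.28² = 13.00 m²
P = 2y√(1+z²) = 2×2.28×√(1+2.5²) = 12.28 m
R = A/P = 13.00/12.28 = 1.058 m
Q = (1/n)·A·R^(2/3)·S^(1/2) = (1/0.014) × 13.00 × 1.058^(2/3) × 0.00051^(1/2) = 21.77 m³/s

21.8 m³/s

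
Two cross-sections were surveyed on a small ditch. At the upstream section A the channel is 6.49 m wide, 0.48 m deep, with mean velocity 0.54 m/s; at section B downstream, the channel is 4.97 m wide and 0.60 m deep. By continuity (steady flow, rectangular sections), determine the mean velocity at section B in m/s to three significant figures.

Q = A₁V₁ = (6.49×0.48) × 0.54 = 1.682 m³/s
A₂ = 4.97 × 0.60 = 2.982 m²
V₂ = Q/A₂ = 1.682/2.982 = 0.5641 m/s

0.564 m/s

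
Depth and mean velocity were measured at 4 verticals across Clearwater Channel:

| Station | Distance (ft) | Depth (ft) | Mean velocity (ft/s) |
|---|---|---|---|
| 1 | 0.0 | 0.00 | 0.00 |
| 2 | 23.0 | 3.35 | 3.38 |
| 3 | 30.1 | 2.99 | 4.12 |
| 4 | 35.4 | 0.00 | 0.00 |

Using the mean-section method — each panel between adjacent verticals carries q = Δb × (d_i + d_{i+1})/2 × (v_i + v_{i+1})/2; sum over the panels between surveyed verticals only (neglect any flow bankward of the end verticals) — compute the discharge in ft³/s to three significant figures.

Panel 1-2: Δb = 23 ft, d̄ = (0.00+3.35)/2 = 1.675, v̄ = (0.00+3.38)/2 = 1.69 → q = 23×1.675×1.69 = 65.11 ft³/s
Panel 2-3: Δb = 7.1 ft, d̄ = (3.35+2.99)/2 = 3.17, v̄ = (3.38+4.12)/2 = 3.75 → q = 7.1×3.17×3.75 = 84.40 ft³/s
Panel 3-4: Δb = 5.3 ft, d̄ = (2.99+0.00)/2 = 1.495, v̄ = (4.12+0.00)/2 = 2.06 → q = 5.3×1.495×2.06 = 16.32 ft³/s
Q = Σ q = 165.8 ft³/s

166 ft³/s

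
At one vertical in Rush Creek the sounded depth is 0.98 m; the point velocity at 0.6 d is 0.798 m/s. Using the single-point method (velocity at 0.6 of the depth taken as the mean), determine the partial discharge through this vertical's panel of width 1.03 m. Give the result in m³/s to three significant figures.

0.806 m³/s

v̄ = v₀.₆ = 0.798 m/s
q = v̄ × d × w = 0.7980 × 0.98 × 1.03 = 0.8055 m³/s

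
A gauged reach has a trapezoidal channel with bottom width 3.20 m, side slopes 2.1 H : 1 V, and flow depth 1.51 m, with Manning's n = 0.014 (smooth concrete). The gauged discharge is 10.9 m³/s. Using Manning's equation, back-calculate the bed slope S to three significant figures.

A = (b + z·y)·y = (3.20 + 2.1×1.51)×1.51 = 9.620 m²
P = b + 2y√(1+z²) = 3.20 + 2×1.51×√(1+2.1²) = 10.22 m
R = A/P = 9.620/10.22 = 0.9409 m
S = (Q·n / (1·A·R^(2/3)))² = (10.9×0.014 / (1×9.620×0.9602))² = 0.0002729

0.000273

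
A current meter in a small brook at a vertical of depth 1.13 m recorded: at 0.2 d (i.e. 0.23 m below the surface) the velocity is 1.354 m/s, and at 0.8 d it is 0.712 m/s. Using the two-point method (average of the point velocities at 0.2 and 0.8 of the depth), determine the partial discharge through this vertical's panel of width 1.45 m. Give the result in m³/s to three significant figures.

1.69 m³/s

v̄ = (1.354 + 0.712) / 2 = 1.033 m/s
q = v̄ × d × w = 1.033 × 1.13 × 1.45 = 1.693 m³/s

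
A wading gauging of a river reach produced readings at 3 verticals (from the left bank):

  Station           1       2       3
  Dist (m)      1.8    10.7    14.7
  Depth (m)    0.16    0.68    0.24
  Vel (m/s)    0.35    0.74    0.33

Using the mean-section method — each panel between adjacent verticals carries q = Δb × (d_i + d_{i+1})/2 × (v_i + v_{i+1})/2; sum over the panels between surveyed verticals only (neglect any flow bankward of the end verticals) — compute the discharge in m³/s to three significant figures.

3.02 m³/s

Panel 1-2: Δb = 8.9 m, d̄ = (0.16+0.68)/2 = 0.42, v̄ = (0.35+0.74)/2 = 0.545 → q = 8.9×0.42×0.545 = 2.037 m³/s
Panel 2-3: Δb = 4 m, d̄ = (0.68+0.24)/2 = 0.46, v̄ = (0.74+0.33)/2 = 0.535 → q = 4×0.46×0.535 = 0.9844 m³/s
Q = Σ q = 3.022 m³/s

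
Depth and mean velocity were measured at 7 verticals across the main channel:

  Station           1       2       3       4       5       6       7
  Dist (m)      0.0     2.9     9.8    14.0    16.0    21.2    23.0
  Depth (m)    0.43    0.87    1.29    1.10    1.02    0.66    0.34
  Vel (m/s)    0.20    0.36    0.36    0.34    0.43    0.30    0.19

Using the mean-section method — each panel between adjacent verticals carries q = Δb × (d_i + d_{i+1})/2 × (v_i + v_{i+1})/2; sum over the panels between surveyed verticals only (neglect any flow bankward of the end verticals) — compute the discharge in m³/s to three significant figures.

Panel 1-2: Δb = 2.9 m, d̄ = (0.43+0.87)/2 = 0.65, v̄ = (0.20+0.36)/2 = 0.28 → q = 2.9×0.65×0.28 = 0.5278 m³/s
Panel 2-3: Δb = 6.9 m, d̄ = (0.87+1.29)/2 = 1.08, v̄ = (0.36+0.36)/2 = 0.36 → q = 6.9×1.08×0.36 = 2.683 m³/s
Panel 3-4: Δb = 4.2 m, d̄ = (1.29+1.10)/2 = 1.195, v̄ = (0.36+0.34)/2 = 0.35 → q = 4.2×1.195×0.35 = 1.757 m³/s
Panel 4-5: Δb = 2 m, d̄ = (1.10+1.02)/2 = 1.06, v̄ = (0.34+0.43)/2 = 0.385 → q = 2×1.06×0.385 = 0.8162 m³/s
Panel 5-6: Δb = 5.2 m, d̄ = (1.02+0.66)/2 = 0.84, v̄ = (0.43+0.30)/2 = 0.365 → q = 5.2×0.84×0.365 = 1.594 m³/s
Panel 6-7: Δb = 1.8 m, d̄ = (0.66+0.34)/2 = 0.5, v̄ = (0.30+0.19)/2 = 0.245 → q = 1.8×0.5×0.245 = 0.2205 m³/s
Q = Σ q = 7.598 m³/s

7.60 m³/s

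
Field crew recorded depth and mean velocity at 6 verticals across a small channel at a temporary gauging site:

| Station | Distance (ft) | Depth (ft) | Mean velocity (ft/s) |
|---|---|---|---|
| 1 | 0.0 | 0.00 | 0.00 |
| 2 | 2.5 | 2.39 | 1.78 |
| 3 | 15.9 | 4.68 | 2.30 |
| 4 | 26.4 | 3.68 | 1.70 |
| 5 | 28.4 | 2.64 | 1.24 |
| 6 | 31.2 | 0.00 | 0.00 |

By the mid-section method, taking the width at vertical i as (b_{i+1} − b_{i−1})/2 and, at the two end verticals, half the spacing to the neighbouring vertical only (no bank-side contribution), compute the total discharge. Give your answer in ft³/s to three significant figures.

w_2 = (15.9 − 0.0)/2 = 7.95 ft; q_2 = 1.78 × 2.39 × 7.95 = 33.82 ft³/s
w_3 = (26.4 − 2.5)/2 = 11.95 ft; q_3 = 2.30 × 4.68 × 11.95 = 128.6 ft³/s
w_4 = (28.4 − 15.9)/2 = 6.25 ft; q_4 = 1.70 × 3.68 × 6.25 = 39.10 ft³/s
w_5 = (31.2 − 26.4)/2 = 2.4 ft; q_5 = 1.24 × 2.64 × 2.4 = 7.857 ft³/s
Stations 1, 6 contribute zero (depth or velocity is 0).
Q = Σ qᵢ = 209.4 ft³/s

209 ft³/s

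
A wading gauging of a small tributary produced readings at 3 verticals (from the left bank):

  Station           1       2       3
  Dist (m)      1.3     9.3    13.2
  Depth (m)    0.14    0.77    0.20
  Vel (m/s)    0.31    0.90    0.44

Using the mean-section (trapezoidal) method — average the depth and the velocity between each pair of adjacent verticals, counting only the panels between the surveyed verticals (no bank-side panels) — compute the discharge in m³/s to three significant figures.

3.47 m³/s

Panel 1-2: Δb = 8 m, d̄ = (0.14+0.77)/2 = 0.455, v̄ = (0.31+0.90)/2 = 0.605 → q = 8×0.455×0.605 = 2.202 m³/s
Panel 2-3: Δb = 3.9 m, d̄ = (0.77+0.20)/2 = 0.485, v̄ = (0.90+0.44)/2 = 0.67 → q = 3.9×0.485×0.67 = 1.267 m³/s
Q = Σ q = 3.470 m³/s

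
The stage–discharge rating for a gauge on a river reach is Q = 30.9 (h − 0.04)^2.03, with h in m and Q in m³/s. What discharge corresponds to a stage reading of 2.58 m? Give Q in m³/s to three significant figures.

Q = 30.9 × (2.58 − 0.04)^2.03 = 30.9 × 2.54^2.03 = 205.0 m³/s

205 m³/s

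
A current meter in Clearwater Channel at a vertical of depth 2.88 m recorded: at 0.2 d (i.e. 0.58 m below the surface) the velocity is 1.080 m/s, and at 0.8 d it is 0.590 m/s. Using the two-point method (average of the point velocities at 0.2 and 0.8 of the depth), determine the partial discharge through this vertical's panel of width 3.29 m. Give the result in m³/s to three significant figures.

v̄ = (1.080 + 0.590) / 2 = 0.8350 m/s
q = v̄ × d × w = 0.8350 × 2.88 × 3.29 = 7.912 m³/s

7.91 m³/s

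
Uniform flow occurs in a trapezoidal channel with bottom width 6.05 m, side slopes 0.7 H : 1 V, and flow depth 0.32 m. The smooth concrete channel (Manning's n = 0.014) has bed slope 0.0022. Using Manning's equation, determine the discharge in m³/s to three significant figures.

2.97 m³/s

A = (b + z·y)·y = (6.05 + 0.7×0.32)×0.32 = 2.008 m²
P = b + 2y√(1+z²) = 6.05 + 2×0.32×√(1+0.7²) = 6.831 m
R = A/P = 2.008/6.831 = 0.2939 m
Q = (1/n)·A·R^(2/3)·S^(1/2) = (1/0.014) × 2.008 × 0.2939^(2/3) × 0.0022^(1/2) = 2.973 m³/s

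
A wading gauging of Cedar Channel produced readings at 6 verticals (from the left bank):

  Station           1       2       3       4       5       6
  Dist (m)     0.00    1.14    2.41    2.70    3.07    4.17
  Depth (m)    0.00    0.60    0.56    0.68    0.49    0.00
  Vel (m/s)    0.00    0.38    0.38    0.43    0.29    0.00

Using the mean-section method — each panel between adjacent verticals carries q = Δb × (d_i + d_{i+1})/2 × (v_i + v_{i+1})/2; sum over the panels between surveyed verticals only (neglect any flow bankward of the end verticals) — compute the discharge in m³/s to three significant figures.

0.535 m³/s

Panel 1-2: Δb = 1.14 m, d̄ = (0.00+0.60)/2 = 0.3, v̄ = (0.00+0.38)/2 = 0.19 → q = 1.14×0.3×0.19 = 0.06498 m³/s
Panel 2-3: Δb = 1.27 m, d̄ = (0.60+0.56)/2 = 0.58, v̄ = (0.38+0.38)/2 = 0.38 → q = 1.27×0.58×0.38 = 0.2799 m³/s
Panel 3-4: Δb = 0.29 m, d̄ = (0.56+0.68)/2 = 0.62, v̄ = (0.38+0.43)/2 = 0.405 → q = 0.29×0.62×0.405 = 0.07282 m³/s
Panel 4-5: Δb = 0.37 m, d̄ = (0.68+0.49)/2 = 0.585, v̄ = (0.43+0.29)/2 = 0.36 → q = 0.37×0.585×0.36 = 0.07792 m³/s
Panel 5-6: Δb = 1.1 m, d̄ = (0.49+0.00)/2 = 0.245, v̄ = (0.29+0.00)/2 = 0.145 → q = 1.1×0.245×0.145 = 0.03908 m³/s
Q = Σ q = 0.5347 m³/s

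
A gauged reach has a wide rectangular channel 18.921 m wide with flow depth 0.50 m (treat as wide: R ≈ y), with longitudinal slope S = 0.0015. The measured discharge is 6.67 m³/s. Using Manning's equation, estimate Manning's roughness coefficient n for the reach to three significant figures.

0.0346

A = b·y = 18.921 × 0.50 = 9.461 m²
Wide channel: R ≈ y = 0.50 m
n = (1/Q)·A·R^(2/3)·S^(1/2) = (1/6.67) × 9.461 × 0.6300 × 0.03873 = 0.03461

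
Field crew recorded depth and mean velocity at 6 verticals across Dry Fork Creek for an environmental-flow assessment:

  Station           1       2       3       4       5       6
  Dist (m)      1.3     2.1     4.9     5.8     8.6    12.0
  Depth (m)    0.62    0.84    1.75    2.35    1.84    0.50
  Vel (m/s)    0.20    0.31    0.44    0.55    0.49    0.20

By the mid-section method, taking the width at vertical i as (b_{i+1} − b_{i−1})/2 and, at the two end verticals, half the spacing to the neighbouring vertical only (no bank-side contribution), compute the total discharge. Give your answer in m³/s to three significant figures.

7.30 m³/s

w_1 = (2.1 − 1.3)/2 = 0.4 m; q_1 = 0.20 × 0.62 × 0.4 = 0.04960 m³/s
w_2 = (4.9 − 1.3)/2 = 1.8 m; q_2 = 0.31 × 0.84 × 1.8 = 0.4687 m³/s
w_3 = (5.8 − 2.1)/2 = 1.85 m; q_3 = 0.44 × 1.75 × 1.85 = 1.425 m³/s
w_4 = (8.6 − 4.9)/2 = 1.85 m; q_4 = 0.55 × 2.35 × 1.85 = 2.391 m³/s
w_5 = (12.0 − 5.8)/2 = 3.1 m; q_5 = 0.49 × 1.84 × 3.1 = 2.795 m³/s
w_6 = (12.0 − 8.6)/2 = 1.7 m; q_6 = 0.20 × 0.50 × 1.7 = 0.1700 m³/s
Q = Σ qᵢ = 7.299 m³/s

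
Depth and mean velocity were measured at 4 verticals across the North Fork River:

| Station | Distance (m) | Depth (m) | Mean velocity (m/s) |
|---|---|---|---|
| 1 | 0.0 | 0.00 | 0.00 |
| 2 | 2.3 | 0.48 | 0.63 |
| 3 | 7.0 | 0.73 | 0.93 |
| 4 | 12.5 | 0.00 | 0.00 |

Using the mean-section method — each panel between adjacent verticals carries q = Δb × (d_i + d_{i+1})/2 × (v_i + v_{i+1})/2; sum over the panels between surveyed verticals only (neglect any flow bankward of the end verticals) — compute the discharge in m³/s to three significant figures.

3.33 m³/s

Panel 1-2: Δb = 2.3 m, d̄ = (0.00+0.48)/2 = 0.24, v̄ = (0.00+0.63)/2 = 0.315 → q = 2.3×0.24×0.315 = 0.1739 m³/s
Panel 2-3: Δb = 4.7 m, d̄ = (0.48+0.73)/2 = 0.605, v̄ = (0.63+0.93)/2 = 0.78 → q = 4.7×0.605×0.78 = 2.218 m³/s
Panel 3-4: Δb = 5.5 m, d̄ = (0.73+0.00)/2 = 0.365, v̄ = (0.93+0.00)/2 = 0.465 → q = 5.5×0.365×0.465 = 0.9335 m³/s
Q = Σ q = 3.325 m³/s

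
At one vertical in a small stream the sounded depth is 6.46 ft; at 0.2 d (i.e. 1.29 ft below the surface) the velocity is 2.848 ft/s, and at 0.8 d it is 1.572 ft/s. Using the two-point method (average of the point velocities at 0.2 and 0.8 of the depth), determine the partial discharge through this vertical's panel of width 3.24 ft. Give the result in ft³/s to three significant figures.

v̄ = (2.848 + 1.572) / 2 = 2.210 ft/s
q = v̄ × d × w = 2.210 × 6.46 × 3.24 = 46.26 ft³/s

46.3 ft³/s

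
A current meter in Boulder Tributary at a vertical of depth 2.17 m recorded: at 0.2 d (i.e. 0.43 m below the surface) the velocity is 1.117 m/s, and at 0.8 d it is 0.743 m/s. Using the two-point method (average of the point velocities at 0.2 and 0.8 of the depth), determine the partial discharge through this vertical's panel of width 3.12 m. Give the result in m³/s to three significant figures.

6.30 m³/s

v̄ = (1.117 + 0.743) / 2 = 0.9300 m/s
q = v̄ × d × w = 0.9300 × 2.17 × 3.12 = 6.296 m³/s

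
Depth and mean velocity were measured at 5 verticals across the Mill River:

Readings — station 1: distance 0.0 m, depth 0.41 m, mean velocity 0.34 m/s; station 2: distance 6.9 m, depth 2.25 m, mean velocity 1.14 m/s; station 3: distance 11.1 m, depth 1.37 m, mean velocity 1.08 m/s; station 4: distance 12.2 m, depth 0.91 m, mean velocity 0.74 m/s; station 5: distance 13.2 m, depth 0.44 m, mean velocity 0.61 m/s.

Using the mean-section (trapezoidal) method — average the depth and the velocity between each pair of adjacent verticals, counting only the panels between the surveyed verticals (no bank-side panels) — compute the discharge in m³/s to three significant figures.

Panel 1-2: Δb = 6.9 m, d̄ = (0.41+2.25)/2 = 1.33, v̄ = (0.34+1.14)/2 = 0.74 → q = 6.9×1.33×0.74 = 6.791 m³/s
Panel 2-3: Δb = 4.2 m, d̄ = (2.25+1.37)/2 = 1.81, v̄ = (1.14+1.08)/2 = 1.11 → q = 4.2×1.81×1.11 = 8.438 m³/s
Panel 3-4: Δb = 1.1 m, d̄ = (1.37+0.91)/2 = 1.14, v̄ = (1.08+0.74)/2 = 0.91 → q = 1.1×1.14×0.91 = 1.141 m³/s
Panel 4-5: Δb = 1 m, d̄ = (0.91+0.44)/2 = 0.675, v̄ = (0.74+0.61)/2 = 0.675 → q = 1×0.675×0.675 = 0.4556 m³/s
Q = Σ q = 16.83 m³/s

16.8 m³/s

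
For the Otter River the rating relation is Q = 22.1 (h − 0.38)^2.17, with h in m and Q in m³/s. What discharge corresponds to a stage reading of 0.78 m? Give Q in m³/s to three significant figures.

Q = 22.1 × (0.78 − 0.38)^2.17 = 22.1 × 0.4^2.17 = 3.026 m³/s

3.03 m³/s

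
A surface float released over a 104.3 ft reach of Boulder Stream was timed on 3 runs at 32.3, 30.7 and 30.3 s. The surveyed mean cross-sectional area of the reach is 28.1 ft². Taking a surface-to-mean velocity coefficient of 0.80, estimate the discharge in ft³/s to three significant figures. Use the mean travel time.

75.4 ft³/s

t̄ = (32.3 + 30.7 + 30.3) / 3 = 31.1 s
v_surface = L / t̄ = 104.3 / 31.1 = 3.354 ft/s
v_mean = 0.80 × 3.354 = 2.683 ft/s
Q = A × v_mean = 28.1 × 2.683 = 75.39 ft³/s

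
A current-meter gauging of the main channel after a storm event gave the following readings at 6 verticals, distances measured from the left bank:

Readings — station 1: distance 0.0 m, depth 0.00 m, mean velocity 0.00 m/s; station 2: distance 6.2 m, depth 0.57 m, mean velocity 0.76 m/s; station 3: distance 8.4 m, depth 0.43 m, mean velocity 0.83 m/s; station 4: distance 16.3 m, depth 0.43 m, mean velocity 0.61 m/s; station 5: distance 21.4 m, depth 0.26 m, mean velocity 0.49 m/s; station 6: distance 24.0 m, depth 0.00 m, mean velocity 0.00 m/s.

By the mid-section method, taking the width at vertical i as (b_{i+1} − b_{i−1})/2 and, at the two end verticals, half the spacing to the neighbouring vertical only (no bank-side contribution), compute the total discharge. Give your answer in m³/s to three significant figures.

w_2 = (8.4 − 0.0)/2 = 4.2 m; q_2 = 0.76 × 0.57 × 4.2 = 1.819 m³/s
w_3 = (16.3 − 6.2)/2 = 5.05 m; q_3 = 0.83 × 0.43 × 5.05 = 1.802 m³/s
w_4 = (21.4 − 8.4)/2 = 6.5 m; q_4 = 0.61 × 0.43 × 6.5 = 1.705 m³/s
w_5 = (24.0 − 16.3)/2 = 3.85 m; q_5 = 0.49 × 0.26 × 3.85 = 0.4905 m³/s
Stations 1, 6 contribute zero (depth or velocity is 0).
Q = Σ qᵢ = 5.817 m³/s

5.82 m³/s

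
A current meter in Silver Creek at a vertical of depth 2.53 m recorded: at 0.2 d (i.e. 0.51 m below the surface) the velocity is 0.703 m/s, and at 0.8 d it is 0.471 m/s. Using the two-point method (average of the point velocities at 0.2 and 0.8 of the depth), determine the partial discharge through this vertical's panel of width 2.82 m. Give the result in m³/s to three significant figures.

4.19 m³/s

v̄ = (0.703 + 0.471) / 2 = 0.5870 m/s
q = v̄ × d × w = 0.5870 × 2.53 × 2.82 = 4.188 m³/s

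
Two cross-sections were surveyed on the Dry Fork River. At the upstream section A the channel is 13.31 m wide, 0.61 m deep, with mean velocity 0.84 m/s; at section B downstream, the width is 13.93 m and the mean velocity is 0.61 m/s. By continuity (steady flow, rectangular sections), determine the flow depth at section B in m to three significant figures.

0.803 m

Q = A₁V₁ = (13.31×0.61) × 0.84 = 6.820 m³/s
d₂ = Q/(b₂ V₂) = 6.820/(13.93×0.61) = 0.8026 m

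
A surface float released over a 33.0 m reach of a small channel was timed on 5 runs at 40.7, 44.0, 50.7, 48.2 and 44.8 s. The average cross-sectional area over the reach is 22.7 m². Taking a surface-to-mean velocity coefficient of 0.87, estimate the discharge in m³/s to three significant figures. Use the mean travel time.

14.3 m³/s

t̄ = (40.7 + 44.0 + 50.7 + 48.2 + 44.8) / 5 = 45.68 s
v_surface = L / t̄ = 33.0 / 45.68 = 0.7224 m/s
v_mean = 0.87 × 0.7224 = 0.6285 m/s
Q = A × v_mean = 22.7 × 0.6285 = 14.27 m³/s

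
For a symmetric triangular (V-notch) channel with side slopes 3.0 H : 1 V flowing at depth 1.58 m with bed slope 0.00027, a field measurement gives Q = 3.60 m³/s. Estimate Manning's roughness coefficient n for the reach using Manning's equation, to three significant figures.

A = z·y² = 3.0×1.58² = 7.489 m²
P = 2y√(1+z²) = 2×1.58×√(1+3.0²) = 9.993 m
R = A/P = 7.489/9.993 = 0.7495 m
n = (1/Q)·A·R^(2/3)·S^(1/2) = (1/3.60) × 7.489 × 0.8251 × 0.01643 = 0.02820

0.0282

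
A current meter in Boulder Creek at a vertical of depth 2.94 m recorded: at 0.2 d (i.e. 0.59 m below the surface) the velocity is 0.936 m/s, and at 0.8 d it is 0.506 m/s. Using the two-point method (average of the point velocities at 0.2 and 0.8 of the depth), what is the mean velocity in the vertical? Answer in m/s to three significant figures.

v̄ = (0.936 + 0.506) / 2 = 0.7210 m/s

0.721 m/s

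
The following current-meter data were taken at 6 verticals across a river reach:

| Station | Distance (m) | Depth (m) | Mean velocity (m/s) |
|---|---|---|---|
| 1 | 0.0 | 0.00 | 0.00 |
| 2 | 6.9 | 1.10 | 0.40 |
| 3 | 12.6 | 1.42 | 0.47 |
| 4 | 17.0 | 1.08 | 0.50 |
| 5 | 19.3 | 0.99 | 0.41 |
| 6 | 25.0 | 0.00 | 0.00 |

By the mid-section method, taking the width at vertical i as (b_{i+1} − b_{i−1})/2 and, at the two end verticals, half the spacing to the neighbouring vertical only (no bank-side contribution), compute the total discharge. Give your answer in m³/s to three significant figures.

w_2 = (12.6 − 0.0)/2 = 6.3 m; q_2 = 0.40 × 1.10 × 6.3 = 2.772 m³/s
w_3 = (17.0 − 6.9)/2 = 5.05 m; q_3 = 0.47 × 1.42 × 5.05 = 3.370 m³/s
w_4 = (19.3 − 12.6)/2 = 3.35 m; q_4 = 0.50 × 1.08 × 3.35 = 1.809 m³/s
w_5 = (25.0 − 17.0)/2 = 4 m; q_5 = 0.41 × 0.99 × 4 = 1.624 m³/s
Stations 1, 6 contribute zero (depth or velocity is 0).
Q = Σ qᵢ = 9.575 m³/s

9.57 m³/s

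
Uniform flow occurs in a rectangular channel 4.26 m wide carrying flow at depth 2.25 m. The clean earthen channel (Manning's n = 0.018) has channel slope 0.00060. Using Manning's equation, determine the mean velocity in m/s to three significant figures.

1.44 m/s

A = b·y = 4.26 × 2.25 = 9.585 m²
P = b + 2y = 4.26 + 2×2.25 = 8.760 m
R = A/P = 9.585/8.760 = 1.094 m
Q = (1/n)·A·R^(2/3)·S^(1/2) = (1/0.018) × 9.585 × 1.094^(2/3) × 0.00060^(1/2) = 13.85 m³/s
V = Q/A = 13.85/9.585 = 1.445 m/s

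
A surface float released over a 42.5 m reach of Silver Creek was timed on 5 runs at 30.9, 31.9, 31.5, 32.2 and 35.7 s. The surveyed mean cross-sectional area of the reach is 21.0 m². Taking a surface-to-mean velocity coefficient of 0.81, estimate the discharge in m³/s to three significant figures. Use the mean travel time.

t̄ = (30.9 + 31.9 + 31.5 + 32.2 + 35.7) / 5 = 32.44 s
v_surface = L / t̄ = 42.5 / 32.44 = 1.310 m/s
v_mean = 0.81 × 1.310 = 1.061 m/s
Q = A × v_mean = 21.0 × 1.061 = 22.28 m³/s

22.3 m³/s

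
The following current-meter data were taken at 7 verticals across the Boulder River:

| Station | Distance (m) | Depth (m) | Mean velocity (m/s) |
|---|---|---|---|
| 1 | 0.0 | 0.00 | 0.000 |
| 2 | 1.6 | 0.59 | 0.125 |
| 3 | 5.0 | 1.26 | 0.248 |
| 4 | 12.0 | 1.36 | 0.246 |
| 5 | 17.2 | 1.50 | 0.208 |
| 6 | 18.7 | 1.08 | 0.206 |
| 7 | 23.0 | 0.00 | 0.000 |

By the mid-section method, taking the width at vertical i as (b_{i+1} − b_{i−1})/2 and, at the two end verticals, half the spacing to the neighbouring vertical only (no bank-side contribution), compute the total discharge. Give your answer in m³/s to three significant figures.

5.54 m³/s

w_2 = (5.0 − 0.0)/2 = 2.5 m; q_2 = 0.125 × 0.59 × 2.5 = 0.1844 m³/s
w_3 = (12.0 − 1.6)/2 = 5.2 m; q_3 = 0.248 × 1.26 × 5.2 = 1.625 m³/s
w_4 = (17.2 − 5.0)/2 = 6.1 m; q_4 = 0.246 × 1.36 × 6.1 = 2.041 m³/s
w_5 = (18.7 − 12.0)/2 = 3.35 m; q_5 = 0.208 × 1.50 × 3.35 = 1.045 m³/s
w_6 = (23.0 − 17.2)/2 = 2.9 m; q_6 = 0.206 × 1.08 × 2.9 = 0.6452 m³/s
Stations 1, 7 contribute zero (depth or velocity is 0).
Q = Σ qᵢ = 5.540 m³/s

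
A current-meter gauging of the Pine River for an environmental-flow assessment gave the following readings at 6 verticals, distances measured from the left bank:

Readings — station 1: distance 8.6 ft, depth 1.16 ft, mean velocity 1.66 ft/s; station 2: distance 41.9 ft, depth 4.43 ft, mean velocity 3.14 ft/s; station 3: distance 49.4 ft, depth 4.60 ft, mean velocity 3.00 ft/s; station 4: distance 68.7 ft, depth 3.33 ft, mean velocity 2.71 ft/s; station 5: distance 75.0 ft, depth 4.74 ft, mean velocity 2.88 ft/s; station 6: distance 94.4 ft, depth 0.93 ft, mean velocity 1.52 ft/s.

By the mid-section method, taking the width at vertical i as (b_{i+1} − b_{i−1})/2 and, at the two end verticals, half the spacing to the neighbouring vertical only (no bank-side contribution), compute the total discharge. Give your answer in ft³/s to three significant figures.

805 ft³/s

w_1 = (41.9 − 8.6)/2 = 16.65 ft; q_1 = 1.66 × 1.16 × 16.65 = 32.06 ft³/s
w_2 = (49.4 − 8.6)/2 = 20.4 ft; q_2 = 3.14 × 4.43 × 20.4 = 283.8 ft³/s
w_3 = (68.7 − 41.9)/2 = 13.4 ft; q_3 = 3.00 × 4.60 × 13.4 = 184.9 ft³/s
w_4 = (75.0 − 49.4)/2 = 12.8 ft; q_4 = 2.71 × 3.33 × 12.8 = 115.5 ft³/s
w_5 = (94.4 − 68.7)/2 = 12.85 ft; q_5 = 2.88 × 4.74 × 12.85 = 175.4 ft³/s
w_6 = (94.4 − 75.0)/2 = 9.7 ft; q_6 = 1.52 × 0.93 × 9.7 = 13.71 ft³/s
Q = Σ qᵢ = 805.4 ft³/s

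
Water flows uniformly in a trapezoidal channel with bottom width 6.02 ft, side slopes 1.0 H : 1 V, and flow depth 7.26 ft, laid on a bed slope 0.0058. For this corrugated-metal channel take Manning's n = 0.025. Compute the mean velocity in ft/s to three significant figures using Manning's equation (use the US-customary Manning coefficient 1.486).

10.7 ft/s

A = (b + z·y)·y = (6.02 + 1.0×7.26)×7.26 = 96.41 ft²
P = b + 2y√(1+z²) = 6.02 + 2×7.26×√(1+1.0²) = 26.55 ft
R = A/P = 96.41/26.55 = 3.631 ft
Q = (1.486/n)·A·R^(2/3)·S^(1/2) = (1.486/0.025) × 96.41 × 3.631^(2/3) × 0.0058^(1/2) = 1031 ft³/s
V = Q/A = 1031/96.41 = 10.69 ft/s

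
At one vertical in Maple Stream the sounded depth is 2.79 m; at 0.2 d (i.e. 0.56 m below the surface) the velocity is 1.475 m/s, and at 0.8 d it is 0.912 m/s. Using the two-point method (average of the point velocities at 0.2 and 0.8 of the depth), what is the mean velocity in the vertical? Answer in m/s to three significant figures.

1.19 m/s

v̄ = (1.475 + 0.912) / 2 = 1.194 m/s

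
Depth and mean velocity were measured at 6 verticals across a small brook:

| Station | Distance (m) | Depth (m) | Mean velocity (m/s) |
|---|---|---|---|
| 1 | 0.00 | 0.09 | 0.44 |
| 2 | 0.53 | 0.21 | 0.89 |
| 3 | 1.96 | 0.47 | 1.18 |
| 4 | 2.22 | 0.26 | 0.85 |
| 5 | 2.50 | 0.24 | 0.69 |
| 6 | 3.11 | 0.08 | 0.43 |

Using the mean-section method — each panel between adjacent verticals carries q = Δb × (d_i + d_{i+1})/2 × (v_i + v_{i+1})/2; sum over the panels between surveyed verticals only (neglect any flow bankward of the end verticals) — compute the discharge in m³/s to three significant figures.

0.761 m³/s

Panel 1-2: Δb = 0.53 m, d̄ = (0.09+0.21)/2 = 0.15, v̄ = (0.44+0.89)/2 = 0.665 → q = 0.53×0.15×0.665 = 0.05287 m³/s
Panel 2-3: Δb = 1.43 m, d̄ = (0.21+0.47)/2 = 0.34, v̄ = (0.89+1.18)/2 = 1.035 → q = 1.43×0.34×1.035 = 0.5032 m³/s
Panel 3-4: Δb = 0.26 m, d̄ = (0.47+0.26)/2 = 0.365, v̄ = (1.18+0.85)/2 = 1.015 → q = 0.26×0.365×1.015 = 0.09632 m³/s
Panel 4-5: Δb = 0.28 m, d̄ = (0.26+0.24)/2 = 0.25, v̄ = (0.85+0.69)/2 = 0.77 → q = 0.28×0.25×0.77 = 0.05390 m³/s
Panel 5-6: Δb = 0.61 m, d̄ = (0.24+0.08)/2 = 0.16, v̄ = (0.69+0.43)/2 = 0.56 → q = 0.61×0.16×0.56 = 0.05466 m³/s
Q = Σ q = 0.7610 m³/s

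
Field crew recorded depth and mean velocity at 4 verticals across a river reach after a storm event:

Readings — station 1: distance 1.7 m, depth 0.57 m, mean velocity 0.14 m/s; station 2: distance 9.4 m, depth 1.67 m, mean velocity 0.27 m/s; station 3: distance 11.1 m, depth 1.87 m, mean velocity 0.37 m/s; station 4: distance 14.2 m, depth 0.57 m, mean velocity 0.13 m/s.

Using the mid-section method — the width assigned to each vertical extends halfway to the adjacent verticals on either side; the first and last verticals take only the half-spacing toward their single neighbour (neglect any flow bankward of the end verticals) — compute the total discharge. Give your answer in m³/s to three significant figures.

4.20 m³/s

w_1 = (9.4 − 1.7)/2 = 3.85 m; q_1 = 0.14 × 0.57 × 3.85 = 0.3072 m³/s
w_2 = (11.1 − 1.7)/2 = 4.7 m; q_2 = 0.27 × 1.67 × 4.7 = 2.119 m³/s
w_3 = (14.2 − 9.4)/2 = 2.4 m; q_3 = 0.37 × 1.87 × 2.4 = 1.661 m³/s
w_4 = (14.2 − 11.1)/2 = 1.55 m; q_4 = 0.13 × 0.57 × 1.55 = 0.1149 m³/s
Q = Σ qᵢ = 4.202 m³/s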